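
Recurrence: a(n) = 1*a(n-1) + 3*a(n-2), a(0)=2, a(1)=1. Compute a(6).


Build bottom-up:
...a(4)=31, a(5)=61, a(6)=1*61+3*31=154


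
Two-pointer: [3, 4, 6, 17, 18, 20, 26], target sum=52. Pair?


Two pointers: lo=0, hi=6
No pair sums to 52


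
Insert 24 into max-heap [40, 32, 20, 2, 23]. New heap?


Append 24: [40, 32, 20, 2, 23, 24]
Bubble up: swap idx 5(24) with idx 2(20)
Result: [40, 32, 24, 2, 23, 20]


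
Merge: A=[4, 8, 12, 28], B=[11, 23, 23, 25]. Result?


Compare heads, take smaller each step.
Merged: [4, 8, 11, 12, 23, 23, 25, 28]


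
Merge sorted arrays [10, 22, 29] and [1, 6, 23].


Compare heads, take smaller each step.
Merged: [1, 6, 10, 22, 23, 29]


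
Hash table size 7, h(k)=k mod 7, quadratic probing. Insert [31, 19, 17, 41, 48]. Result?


Insertions: 31->slot 3; 19->slot 5; 17->slot 4; 41->slot 6; 48->slot 0
Table: [48, None, None, 31, 17, 19, 41]


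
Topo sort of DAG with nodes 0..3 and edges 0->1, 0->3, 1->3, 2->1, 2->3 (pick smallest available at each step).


Kahn's algorithm, process smallest node first
Order: [0, 2, 1, 3]


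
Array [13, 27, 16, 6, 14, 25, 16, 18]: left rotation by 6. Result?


Left rotate by 6: [16, 18, 13, 27, 16, 6, 14, 25]


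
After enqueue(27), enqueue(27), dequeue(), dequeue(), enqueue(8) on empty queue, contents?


enqueue(27) -> [27]
enqueue(27) -> [27, 27]
dequeue() returns 27 -> [27]
dequeue() returns 27 -> []
enqueue(8) -> [8]
Final queue (front to back): [8]


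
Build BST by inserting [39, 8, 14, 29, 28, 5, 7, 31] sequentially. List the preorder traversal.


Root = 39; build tree by BST insertion.
Preorder traversal: [39, 8, 5, 7, 14, 29, 28, 31]


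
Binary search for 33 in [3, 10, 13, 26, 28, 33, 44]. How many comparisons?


Search for 33:
[0,6] mid=3 arr[3]=26
[4,6] mid=5 arr[5]=33
Total: 2 comparisons


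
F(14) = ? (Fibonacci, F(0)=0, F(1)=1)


F(n)=F(n-1)+F(n-2)
...F(12)=144, F(13)=233, F(14)=377


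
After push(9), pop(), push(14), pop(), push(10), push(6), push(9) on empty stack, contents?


push(9) -> [9]
pop() returns 9 -> []
push(14) -> [14]
pop() returns 14 -> []
push(10) -> [10]
push(6) -> [10, 6]
push(9) -> [10, 6, 9]
Final stack (bottom to top): [10, 6, 9]


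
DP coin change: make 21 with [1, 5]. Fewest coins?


dp[0]=0; dp[i]=1+min(dp[i-c] for c in coins)
...dp[16]=4, dp[17]=5, dp[18]=6, dp[19]=7, dp[20]=4, dp[21]=5
Minimum coins for 21 = 5


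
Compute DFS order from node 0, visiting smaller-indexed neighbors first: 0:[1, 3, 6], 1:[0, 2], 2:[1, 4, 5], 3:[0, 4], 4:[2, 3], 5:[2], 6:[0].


DFS stack-based: start with [0]
Visit order: [0, 1, 2, 4, 3, 5, 6]


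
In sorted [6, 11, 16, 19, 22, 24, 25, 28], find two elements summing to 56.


Two pointers: lo=0, hi=7
No pair sums to 56


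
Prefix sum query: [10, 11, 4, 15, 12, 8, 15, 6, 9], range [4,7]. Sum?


Prefix sums: [0, 10, 21, 25, 40, 52, 60, 75, 81, 90]
Sum[4..7] = prefix[8] - prefix[4] = 81 - 40 = 41


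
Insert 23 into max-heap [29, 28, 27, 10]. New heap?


Append 23: [29, 28, 27, 10, 23]
Bubble up: no swaps needed
Result: [29, 28, 27, 10, 23]


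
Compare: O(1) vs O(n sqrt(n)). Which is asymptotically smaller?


constant grows slower than n^1.5
O(1) is asymptotically smaller; O(n sqrt(n)) grows faster


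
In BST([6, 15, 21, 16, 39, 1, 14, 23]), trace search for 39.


BST root = 6
Search for 39: compare at each node
Path: [6, 15, 21, 39]


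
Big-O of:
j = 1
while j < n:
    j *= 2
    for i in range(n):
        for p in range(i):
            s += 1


Per nesting level: O(log n) * O(n) * O(n) [triangular over i] = O(n^2 log n)
Complexity: O(n^2 log n)


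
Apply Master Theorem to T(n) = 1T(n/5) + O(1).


a=1, b=5, c=0. log_5(1)=0 = c=0. Case 2: O(n^c log n) = O(log n)
Complexity: O(log n)


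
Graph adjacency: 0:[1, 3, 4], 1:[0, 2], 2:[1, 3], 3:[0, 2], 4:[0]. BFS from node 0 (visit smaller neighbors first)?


BFS queue: start with [0]
Visit order: [0, 1, 3, 4, 2]


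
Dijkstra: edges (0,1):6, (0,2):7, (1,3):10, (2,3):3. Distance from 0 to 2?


Dijkstra from 0:
Distances: {0: 0, 1: 6, 2: 7, 3: 10}
Shortest distance to 2 = 7, path = [0, 2]


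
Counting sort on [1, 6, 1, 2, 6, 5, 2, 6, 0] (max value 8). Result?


Count array: [1, 2, 2, 0, 0, 1, 3, 0, 0]
Reconstruct: [0, 1, 1, 2, 2, 5, 6, 6, 6]


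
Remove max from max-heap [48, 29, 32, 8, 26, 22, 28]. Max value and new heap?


Max = 48
Replace root with last, heapify down
Resulting heap: [32, 29, 28, 8, 26, 22]


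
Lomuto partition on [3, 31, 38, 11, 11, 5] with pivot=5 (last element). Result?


Elements <= 5 go left of pivot.
Result: [3, 5, 38, 11, 11, 31], pivot at index 1


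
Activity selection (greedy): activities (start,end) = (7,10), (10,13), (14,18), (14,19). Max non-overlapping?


Greedy: pick earliest-ending, then skip overlaps.
Selected (3 activities): [(7, 10), (10, 13), (14, 18)]


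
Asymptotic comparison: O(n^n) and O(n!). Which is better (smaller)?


factorial grows slower than n^n
O(n!) is asymptotically smaller; O(n^n) grows faster


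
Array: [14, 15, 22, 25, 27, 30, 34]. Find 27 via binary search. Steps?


Search for 27:
[0,6] mid=3 arr[3]=25
[4,6] mid=5 arr[5]=30
[4,4] mid=4 arr[4]=27
Total: 3 comparisons


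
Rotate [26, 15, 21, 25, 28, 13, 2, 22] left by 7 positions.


Left rotate by 7: [22, 26, 15, 21, 25, 28, 13, 2]


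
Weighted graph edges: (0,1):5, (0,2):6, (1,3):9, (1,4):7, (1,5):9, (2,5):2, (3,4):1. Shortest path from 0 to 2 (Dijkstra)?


Dijkstra from 0:
Distances: {0: 0, 1: 5, 2: 6, 3: 13, 4: 12, 5: 8}
Shortest distance to 2 = 6, path = [0, 2]


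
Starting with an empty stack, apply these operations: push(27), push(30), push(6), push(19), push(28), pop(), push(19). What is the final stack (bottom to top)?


push(27) -> [27]
push(30) -> [27, 30]
push(6) -> [27, 30, 6]
push(19) -> [27, 30, 6, 19]
push(28) -> [27, 30, 6, 19, 28]
pop() returns 28 -> [27, 30, 6, 19]
push(19) -> [27, 30, 6, 19, 19]
Final stack (bottom to top): [27, 30, 6, 19, 19]


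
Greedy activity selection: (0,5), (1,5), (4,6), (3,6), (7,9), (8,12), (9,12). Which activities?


Greedy: pick earliest-ending, then skip overlaps.
Selected (3 activities): [(0, 5), (7, 9), (9, 12)]


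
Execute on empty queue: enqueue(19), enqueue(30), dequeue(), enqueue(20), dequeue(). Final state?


enqueue(19) -> [19]
enqueue(30) -> [19, 30]
dequeue() returns 19 -> [30]
enqueue(20) -> [30, 20]
dequeue() returns 30 -> [20]
Final queue (front to back): [20]


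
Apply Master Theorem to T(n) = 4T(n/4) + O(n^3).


a=4, b=4, c=3. log_4(4)=1 < c=3. Case 3: O(n^c) = O(n^3)
Complexity: O(n^3)


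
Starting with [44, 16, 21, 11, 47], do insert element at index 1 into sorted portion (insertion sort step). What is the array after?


After one pass: [16, 44, 21, 11, 47]


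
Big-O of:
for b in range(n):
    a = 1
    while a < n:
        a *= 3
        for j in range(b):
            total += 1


Per nesting level: O(n) * O(log n) * O(n) [triangular over b] = O(n^2 log n)
Complexity: O(n^2 log n)


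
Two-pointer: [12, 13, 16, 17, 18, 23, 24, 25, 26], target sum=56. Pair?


Two pointers: lo=0, hi=8
No pair sums to 56


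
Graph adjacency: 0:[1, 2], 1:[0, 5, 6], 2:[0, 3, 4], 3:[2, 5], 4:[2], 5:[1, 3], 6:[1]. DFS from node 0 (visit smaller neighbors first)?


DFS stack-based: start with [0]
Visit order: [0, 1, 5, 3, 2, 4, 6]


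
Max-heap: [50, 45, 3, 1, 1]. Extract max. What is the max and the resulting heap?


Max = 50
Replace root with last, heapify down
Resulting heap: [45, 1, 3, 1]


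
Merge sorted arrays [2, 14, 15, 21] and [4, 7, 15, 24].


Compare heads, take smaller each step.
Merged: [2, 4, 7, 14, 15, 15, 21, 24]


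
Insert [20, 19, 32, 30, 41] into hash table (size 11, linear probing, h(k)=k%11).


Insertions: 20->slot 9; 19->slot 8; 32->slot 10; 30->slot 0; 41->slot 1
Table: [30, 41, None, None, None, None, None, None, 19, 20, 32]


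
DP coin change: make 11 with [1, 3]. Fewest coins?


dp[0]=0; dp[i]=1+min(dp[i-c] for c in coins)
...dp[6]=2, dp[7]=3, dp[8]=4, dp[9]=3, dp[10]=4, dp[11]=5
Minimum coins for 11 = 5


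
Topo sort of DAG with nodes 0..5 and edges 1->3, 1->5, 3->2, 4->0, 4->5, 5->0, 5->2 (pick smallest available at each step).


Kahn's algorithm, process smallest node first
Order: [1, 3, 4, 5, 0, 2]


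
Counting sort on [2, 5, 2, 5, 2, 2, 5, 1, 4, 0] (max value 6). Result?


Count array: [1, 1, 4, 0, 1, 3, 0]
Reconstruct: [0, 1, 2, 2, 2, 2, 4, 5, 5, 5]


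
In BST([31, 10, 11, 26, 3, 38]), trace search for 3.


BST root = 31
Search for 3: compare at each node
Path: [31, 10, 3]


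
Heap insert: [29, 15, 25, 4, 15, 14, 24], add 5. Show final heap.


Append 5: [29, 15, 25, 4, 15, 14, 24, 5]
Bubble up: swap idx 7(5) with idx 3(4)
Result: [29, 15, 25, 5, 15, 14, 24, 4]


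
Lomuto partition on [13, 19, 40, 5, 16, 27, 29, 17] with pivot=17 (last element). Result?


Elements <= 17 go left of pivot.
Result: [13, 5, 16, 17, 40, 27, 29, 19], pivot at index 3


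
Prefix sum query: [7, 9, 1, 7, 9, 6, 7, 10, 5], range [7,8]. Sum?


Prefix sums: [0, 7, 16, 17, 24, 33, 39, 46, 56, 61]
Sum[7..8] = prefix[9] - prefix[7] = 61 - 46 = 15


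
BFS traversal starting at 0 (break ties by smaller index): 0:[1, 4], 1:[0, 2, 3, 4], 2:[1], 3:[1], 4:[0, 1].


BFS queue: start with [0]
Visit order: [0, 1, 4, 2, 3]


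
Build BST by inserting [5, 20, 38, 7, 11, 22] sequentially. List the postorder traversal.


Root = 5; build tree by BST insertion.
Postorder traversal: [11, 7, 22, 38, 20, 5]


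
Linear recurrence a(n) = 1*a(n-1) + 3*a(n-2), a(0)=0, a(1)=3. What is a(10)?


Build bottom-up:
...a(8)=651, a(9)=1524, a(10)=1*1524+3*651=3477


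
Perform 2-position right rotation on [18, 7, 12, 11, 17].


Right rotate by 2: [11, 17, 18, 7, 12]


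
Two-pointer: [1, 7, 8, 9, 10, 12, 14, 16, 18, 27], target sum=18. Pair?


Two pointers: lo=0, hi=9
Found pair: (8, 10) summing to 18


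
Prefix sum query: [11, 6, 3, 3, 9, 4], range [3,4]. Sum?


Prefix sums: [0, 11, 17, 20, 23, 32, 36]
Sum[3..4] = prefix[5] - prefix[3] = 32 - 20 = 12


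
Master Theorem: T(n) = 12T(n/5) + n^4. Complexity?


a=12, b=5, c=4. log_5(12)=1.544 < c=4. Case 3: O(n^c) = O(n^4)
Complexity: O(n^4)


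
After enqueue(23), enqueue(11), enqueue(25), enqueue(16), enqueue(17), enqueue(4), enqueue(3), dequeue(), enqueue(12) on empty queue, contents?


enqueue(23) -> [23]
enqueue(11) -> [23, 11]
enqueue(25) -> [23, 11, 25]
enqueue(16) -> [23, 11, 25, 16]
enqueue(17) -> [23, 11, 25, 16, 17]
enqueue(4) -> [23, 11, 25, 16, 17, 4]
enqueue(3) -> [23, 11, 25, 16, 17, 4, 3]
dequeue() returns 23 -> [11, 25, 16, 17, 4, 3]
enqueue(12) -> [11, 25, 16, 17, 4, 3, 12]
Final queue (front to back): [11, 25, 16, 17, 4, 3, 12]


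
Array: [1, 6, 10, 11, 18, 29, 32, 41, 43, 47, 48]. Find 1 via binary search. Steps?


Search for 1:
[0,10] mid=5 arr[5]=29
[0,4] mid=2 arr[2]=10
[0,1] mid=0 arr[0]=1
Total: 3 comparisons


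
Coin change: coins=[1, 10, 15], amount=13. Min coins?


dp[0]=0; dp[i]=1+min(dp[i-c] for c in coins)
...dp[8]=8, dp[9]=9, dp[10]=1, dp[11]=2, dp[12]=3, dp[13]=4
Minimum coins for 13 = 4


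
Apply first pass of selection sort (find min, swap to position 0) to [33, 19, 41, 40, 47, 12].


After one pass: [12, 19, 41, 40, 47, 33]


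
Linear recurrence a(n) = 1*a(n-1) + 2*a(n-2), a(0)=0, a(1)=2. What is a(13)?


Build bottom-up:
...a(11)=1366, a(12)=2730, a(13)=1*2730+2*1366=5462


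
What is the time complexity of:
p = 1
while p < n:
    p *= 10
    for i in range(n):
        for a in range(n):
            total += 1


Per nesting level: O(log n) * O(n) * O(n) = O(n^2 log n)
Complexity: O(n^2 log n)


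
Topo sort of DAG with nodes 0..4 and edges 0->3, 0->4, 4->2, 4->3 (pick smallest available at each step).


Kahn's algorithm, process smallest node first
Order: [0, 1, 4, 2, 3]


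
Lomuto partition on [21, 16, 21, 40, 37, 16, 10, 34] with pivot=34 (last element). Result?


Elements <= 34 go left of pivot.
Result: [21, 16, 21, 16, 10, 34, 37, 40], pivot at index 5


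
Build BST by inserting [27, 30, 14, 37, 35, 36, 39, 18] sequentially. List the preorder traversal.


Root = 27; build tree by BST insertion.
Preorder traversal: [27, 14, 18, 30, 37, 35, 36, 39]


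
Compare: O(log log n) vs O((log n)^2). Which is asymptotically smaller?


double-logarithmic grows slower than polylogarithmic
O(log log n) is asymptotically smaller; O((log n)^2) grows faster


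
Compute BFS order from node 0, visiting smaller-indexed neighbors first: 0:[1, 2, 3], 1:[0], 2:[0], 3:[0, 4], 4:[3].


BFS queue: start with [0]
Visit order: [0, 1, 2, 3, 4]


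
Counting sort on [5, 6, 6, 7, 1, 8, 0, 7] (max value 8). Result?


Count array: [1, 1, 0, 0, 0, 1, 2, 2, 1]
Reconstruct: [0, 1, 5, 6, 6, 7, 7, 8]


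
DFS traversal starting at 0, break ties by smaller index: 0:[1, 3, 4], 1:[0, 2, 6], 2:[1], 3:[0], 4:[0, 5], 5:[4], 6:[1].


DFS stack-based: start with [0]
Visit order: [0, 1, 2, 6, 3, 4, 5]


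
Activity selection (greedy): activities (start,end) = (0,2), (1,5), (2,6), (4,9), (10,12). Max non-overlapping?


Greedy: pick earliest-ending, then skip overlaps.
Selected (3 activities): [(0, 2), (2, 6), (10, 12)]


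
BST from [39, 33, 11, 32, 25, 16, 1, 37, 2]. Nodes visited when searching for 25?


BST root = 39
Search for 25: compare at each node
Path: [39, 33, 11, 32, 25]


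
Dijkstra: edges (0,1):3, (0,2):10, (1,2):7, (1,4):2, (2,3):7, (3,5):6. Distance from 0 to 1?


Dijkstra from 0:
Distances: {0: 0, 1: 3, 2: 10, 3: 17, 4: 5, 5: 23}
Shortest distance to 1 = 3, path = [0, 1]


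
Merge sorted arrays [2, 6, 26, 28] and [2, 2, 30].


Compare heads, take smaller each step.
Merged: [2, 2, 2, 6, 26, 28, 30]


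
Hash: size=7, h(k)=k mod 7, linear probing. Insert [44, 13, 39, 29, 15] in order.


Insertions: 44->slot 2; 13->slot 6; 39->slot 4; 29->slot 1; 15->slot 3
Table: [None, 29, 44, 15, 39, None, 13]


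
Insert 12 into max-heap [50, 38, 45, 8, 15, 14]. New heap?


Append 12: [50, 38, 45, 8, 15, 14, 12]
Bubble up: no swaps needed
Result: [50, 38, 45, 8, 15, 14, 12]


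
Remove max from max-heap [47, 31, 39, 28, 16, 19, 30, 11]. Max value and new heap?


Max = 47
Replace root with last, heapify down
Resulting heap: [39, 31, 30, 28, 16, 19, 11]


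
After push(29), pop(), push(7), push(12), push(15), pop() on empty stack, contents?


push(29) -> [29]
pop() returns 29 -> []
push(7) -> [7]
push(12) -> [7, 12]
push(15) -> [7, 12, 15]
pop() returns 15 -> [7, 12]
Final stack (bottom to top): [7, 12]


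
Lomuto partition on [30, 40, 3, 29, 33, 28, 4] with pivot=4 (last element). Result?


Elements <= 4 go left of pivot.
Result: [3, 4, 30, 29, 33, 28, 40], pivot at index 1


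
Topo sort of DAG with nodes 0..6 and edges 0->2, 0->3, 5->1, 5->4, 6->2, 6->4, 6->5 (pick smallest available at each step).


Kahn's algorithm, process smallest node first
Order: [0, 3, 6, 2, 5, 1, 4]


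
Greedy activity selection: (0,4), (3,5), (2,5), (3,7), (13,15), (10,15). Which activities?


Greedy: pick earliest-ending, then skip overlaps.
Selected (2 activities): [(0, 4), (13, 15)]


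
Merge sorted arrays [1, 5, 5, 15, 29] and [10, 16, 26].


Compare heads, take smaller each step.
Merged: [1, 5, 5, 10, 15, 16, 26, 29]


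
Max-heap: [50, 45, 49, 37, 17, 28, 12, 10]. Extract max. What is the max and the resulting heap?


Max = 50
Replace root with last, heapify down
Resulting heap: [49, 45, 28, 37, 17, 10, 12]


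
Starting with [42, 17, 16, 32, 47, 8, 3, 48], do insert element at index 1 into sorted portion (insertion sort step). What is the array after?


After one pass: [17, 42, 16, 32, 47, 8, 3, 48]


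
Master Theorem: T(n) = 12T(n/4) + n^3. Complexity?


a=12, b=4, c=3. log_4(12)=1.792 < c=3. Case 3: O(n^c) = O(n^3)
Complexity: O(n^3)


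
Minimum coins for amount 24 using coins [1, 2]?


dp[0]=0; dp[i]=1+min(dp[i-c] for c in coins)
...dp[19]=10, dp[20]=10, dp[21]=11, dp[22]=11, dp[23]=12, dp[24]=12
Minimum coins for 24 = 12


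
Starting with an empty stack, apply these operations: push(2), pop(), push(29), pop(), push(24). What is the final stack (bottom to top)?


push(2) -> [2]
pop() returns 2 -> []
push(29) -> [29]
pop() returns 29 -> []
push(24) -> [24]
Final stack (bottom to top): [24]


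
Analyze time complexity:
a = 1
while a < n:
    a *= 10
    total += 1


Per nesting level: O(log n) = O(log n)
Complexity: O(log n)


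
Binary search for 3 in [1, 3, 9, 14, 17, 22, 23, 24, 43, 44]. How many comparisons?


Search for 3:
[0,9] mid=4 arr[4]=17
[0,3] mid=1 arr[1]=3
Total: 2 comparisons


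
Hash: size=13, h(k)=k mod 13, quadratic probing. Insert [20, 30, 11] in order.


Insertions: 20->slot 7; 30->slot 4; 11->slot 11
Table: [None, None, None, None, 30, None, None, 20, None, None, None, 11, None]


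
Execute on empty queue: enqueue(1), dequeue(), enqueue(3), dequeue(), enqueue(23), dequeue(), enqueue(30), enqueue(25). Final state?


enqueue(1) -> [1]
dequeue() returns 1 -> []
enqueue(3) -> [3]
dequeue() returns 3 -> []
enqueue(23) -> [23]
dequeue() returns 23 -> []
enqueue(30) -> [30]
enqueue(25) -> [30, 25]
Final queue (front to back): [30, 25]


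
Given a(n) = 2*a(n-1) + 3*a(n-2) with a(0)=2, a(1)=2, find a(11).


Build bottom-up:
...a(9)=19682, a(10)=59050, a(11)=2*59050+3*19682=177146


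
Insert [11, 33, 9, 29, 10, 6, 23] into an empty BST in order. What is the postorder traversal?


Root = 11; build tree by BST insertion.
Postorder traversal: [6, 10, 9, 23, 29, 33, 11]


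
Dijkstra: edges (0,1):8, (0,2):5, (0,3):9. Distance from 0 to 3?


Dijkstra from 0:
Distances: {0: 0, 1: 8, 2: 5, 3: 9}
Shortest distance to 3 = 9, path = [0, 3]


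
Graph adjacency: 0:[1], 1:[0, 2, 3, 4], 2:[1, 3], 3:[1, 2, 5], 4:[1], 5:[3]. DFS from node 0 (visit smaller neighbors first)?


DFS stack-based: start with [0]
Visit order: [0, 1, 2, 3, 5, 4]


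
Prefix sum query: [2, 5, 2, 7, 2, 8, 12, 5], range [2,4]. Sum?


Prefix sums: [0, 2, 7, 9, 16, 18, 26, 38, 43]
Sum[2..4] = prefix[5] - prefix[2] = 18 - 7 = 11


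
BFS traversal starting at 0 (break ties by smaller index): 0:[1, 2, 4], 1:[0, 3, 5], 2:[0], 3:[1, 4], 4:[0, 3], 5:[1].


BFS queue: start with [0]
Visit order: [0, 1, 2, 4, 3, 5]


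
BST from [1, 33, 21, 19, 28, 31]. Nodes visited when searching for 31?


BST root = 1
Search for 31: compare at each node
Path: [1, 33, 21, 28, 31]


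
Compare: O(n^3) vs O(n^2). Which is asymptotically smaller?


quadratic grows slower than cubic
O(n^2) is asymptotically smaller; O(n^3) grows faster


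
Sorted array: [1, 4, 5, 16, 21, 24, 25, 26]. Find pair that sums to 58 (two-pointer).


Two pointers: lo=0, hi=7
No pair sums to 58


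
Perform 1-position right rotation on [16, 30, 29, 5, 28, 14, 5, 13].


Right rotate by 1: [13, 16, 30, 29, 5, 28, 14, 5]


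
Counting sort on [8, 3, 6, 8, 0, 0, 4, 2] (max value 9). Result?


Count array: [2, 0, 1, 1, 1, 0, 1, 0, 2, 0]
Reconstruct: [0, 0, 2, 3, 4, 6, 8, 8]


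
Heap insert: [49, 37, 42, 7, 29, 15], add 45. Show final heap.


Append 45: [49, 37, 42, 7, 29, 15, 45]
Bubble up: swap idx 6(45) with idx 2(42)
Result: [49, 37, 45, 7, 29, 15, 42]


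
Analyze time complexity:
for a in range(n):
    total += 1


Per nesting level: O(n) = O(n)
Complexity: O(n)


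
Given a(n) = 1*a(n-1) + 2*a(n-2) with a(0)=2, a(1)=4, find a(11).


Build bottom-up:
...a(9)=1024, a(10)=2048, a(11)=1*2048+2*1024=4096


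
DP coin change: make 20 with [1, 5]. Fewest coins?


dp[0]=0; dp[i]=1+min(dp[i-c] for c in coins)
...dp[15]=3, dp[16]=4, dp[17]=5, dp[18]=6, dp[19]=7, dp[20]=4
Minimum coins for 20 = 4


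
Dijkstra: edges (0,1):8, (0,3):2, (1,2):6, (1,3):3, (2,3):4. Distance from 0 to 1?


Dijkstra from 0:
Distances: {0: 0, 1: 5, 2: 6, 3: 2}
Shortest distance to 1 = 5, path = [0, 3, 1]


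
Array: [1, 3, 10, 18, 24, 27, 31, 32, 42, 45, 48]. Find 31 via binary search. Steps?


Search for 31:
[0,10] mid=5 arr[5]=27
[6,10] mid=8 arr[8]=42
[6,7] mid=6 arr[6]=31
Total: 3 comparisons


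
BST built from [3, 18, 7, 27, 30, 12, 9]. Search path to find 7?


BST root = 3
Search for 7: compare at each node
Path: [3, 18, 7]


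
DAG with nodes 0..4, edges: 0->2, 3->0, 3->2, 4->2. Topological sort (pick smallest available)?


Kahn's algorithm, process smallest node first
Order: [1, 3, 0, 4, 2]


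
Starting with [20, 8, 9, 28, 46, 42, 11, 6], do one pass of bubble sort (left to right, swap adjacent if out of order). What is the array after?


After one pass: [8, 9, 20, 28, 42, 11, 6, 46]


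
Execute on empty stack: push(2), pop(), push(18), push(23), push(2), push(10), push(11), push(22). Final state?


push(2) -> [2]
pop() returns 2 -> []
push(18) -> [18]
push(23) -> [18, 23]
push(2) -> [18, 23, 2]
push(10) -> [18, 23, 2, 10]
push(11) -> [18, 23, 2, 10, 11]
push(22) -> [18, 23, 2, 10, 11, 22]
Final stack (bottom to top): [18, 23, 2, 10, 11, 22]


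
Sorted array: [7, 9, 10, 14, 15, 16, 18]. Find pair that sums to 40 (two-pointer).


Two pointers: lo=0, hi=6
No pair sums to 40


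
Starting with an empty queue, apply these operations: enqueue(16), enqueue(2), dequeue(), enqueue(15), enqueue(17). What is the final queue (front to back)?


enqueue(16) -> [16]
enqueue(2) -> [16, 2]
dequeue() returns 16 -> [2]
enqueue(15) -> [2, 15]
enqueue(17) -> [2, 15, 17]
Final queue (front to back): [2, 15, 17]


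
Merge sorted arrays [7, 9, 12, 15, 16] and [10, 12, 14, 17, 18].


Compare heads, take smaller each step.
Merged: [7, 9, 10, 12, 12, 14, 15, 16, 17, 18]


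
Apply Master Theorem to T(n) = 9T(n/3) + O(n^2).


a=9, b=3, c=2. log_3(9)=2 = c=2. Case 2: O(n^c log n) = O(n^2 log n)
Complexity: O(n^2 log n)


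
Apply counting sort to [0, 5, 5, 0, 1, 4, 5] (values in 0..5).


Count array: [2, 1, 0, 0, 1, 3]
Reconstruct: [0, 0, 1, 4, 5, 5, 5]


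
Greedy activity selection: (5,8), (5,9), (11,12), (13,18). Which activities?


Greedy: pick earliest-ending, then skip overlaps.
Selected (3 activities): [(5, 8), (11, 12), (13, 18)]


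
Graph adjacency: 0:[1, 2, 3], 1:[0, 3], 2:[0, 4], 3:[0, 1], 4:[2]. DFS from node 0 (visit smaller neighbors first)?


DFS stack-based: start with [0]
Visit order: [0, 1, 3, 2, 4]


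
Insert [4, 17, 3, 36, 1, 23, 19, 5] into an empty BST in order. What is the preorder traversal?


Root = 4; build tree by BST insertion.
Preorder traversal: [4, 3, 1, 17, 5, 36, 23, 19]


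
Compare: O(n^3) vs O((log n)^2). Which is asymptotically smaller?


polylogarithmic grows slower than cubic
O((log n)^2) is asymptotically smaller; O(n^3) grows faster


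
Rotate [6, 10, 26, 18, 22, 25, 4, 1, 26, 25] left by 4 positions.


Left rotate by 4: [22, 25, 4, 1, 26, 25, 6, 10, 26, 18]


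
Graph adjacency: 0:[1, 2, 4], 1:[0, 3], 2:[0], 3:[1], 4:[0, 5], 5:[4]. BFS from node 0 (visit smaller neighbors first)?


BFS queue: start with [0]
Visit order: [0, 1, 2, 4, 3, 5]


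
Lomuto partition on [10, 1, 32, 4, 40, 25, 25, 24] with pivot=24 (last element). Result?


Elements <= 24 go left of pivot.
Result: [10, 1, 4, 24, 40, 25, 25, 32], pivot at index 3


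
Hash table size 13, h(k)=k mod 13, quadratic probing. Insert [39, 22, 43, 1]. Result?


Insertions: 39->slot 0; 22->slot 9; 43->slot 4; 1->slot 1
Table: [39, 1, None, None, 43, None, None, None, None, 22, None, None, None]


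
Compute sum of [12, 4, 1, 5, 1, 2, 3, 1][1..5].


Prefix sums: [0, 12, 16, 17, 22, 23, 25, 28, 29]
Sum[1..5] = prefix[6] - prefix[1] = 25 - 12 = 13


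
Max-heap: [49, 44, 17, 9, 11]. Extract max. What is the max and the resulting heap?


Max = 49
Replace root with last, heapify down
Resulting heap: [44, 11, 17, 9]


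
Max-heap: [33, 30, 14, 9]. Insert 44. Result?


Append 44: [33, 30, 14, 9, 44]
Bubble up: swap idx 4(44) with idx 1(30); swap idx 1(44) with idx 0(33)
Result: [44, 33, 14, 9, 30]


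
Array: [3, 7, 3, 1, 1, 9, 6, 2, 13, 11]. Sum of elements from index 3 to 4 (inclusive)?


Prefix sums: [0, 3, 10, 13, 14, 15, 24, 30, 32, 45, 56]
Sum[3..4] = prefix[5] - prefix[3] = 15 - 13 = 2


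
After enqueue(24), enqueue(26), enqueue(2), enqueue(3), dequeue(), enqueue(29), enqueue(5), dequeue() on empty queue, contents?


enqueue(24) -> [24]
enqueue(26) -> [24, 26]
enqueue(2) -> [24, 26, 2]
enqueue(3) -> [24, 26, 2, 3]
dequeue() returns 24 -> [26, 2, 3]
enqueue(29) -> [26, 2, 3, 29]
enqueue(5) -> [26, 2, 3, 29, 5]
dequeue() returns 26 -> [2, 3, 29, 5]
Final queue (front to back): [2, 3, 29, 5]


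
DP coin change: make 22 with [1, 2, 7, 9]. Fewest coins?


dp[0]=0; dp[i]=1+min(dp[i-c] for c in coins)
...dp[17]=3, dp[18]=2, dp[19]=3, dp[20]=3, dp[21]=3, dp[22]=4
Minimum coins for 22 = 4


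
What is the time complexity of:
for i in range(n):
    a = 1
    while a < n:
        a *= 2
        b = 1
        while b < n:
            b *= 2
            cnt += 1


Per nesting level: O(n) * O(log n) * O(log n) = O(n (log n)^2)
Complexity: O(n (log n)^2)


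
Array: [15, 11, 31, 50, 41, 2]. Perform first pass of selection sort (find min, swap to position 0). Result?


After one pass: [2, 11, 31, 50, 41, 15]


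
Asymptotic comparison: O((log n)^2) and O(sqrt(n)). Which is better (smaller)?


polylogarithmic grows slower than sublinear
O((log n)^2) is asymptotically smaller; O(sqrt(n)) grows faster


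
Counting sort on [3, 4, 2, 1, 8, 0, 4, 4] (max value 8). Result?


Count array: [1, 1, 1, 1, 3, 0, 0, 0, 1]
Reconstruct: [0, 1, 2, 3, 4, 4, 4, 8]


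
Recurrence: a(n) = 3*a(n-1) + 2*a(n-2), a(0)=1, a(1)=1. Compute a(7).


Build bottom-up:
...a(5)=217, a(6)=773, a(7)=3*773+2*217=2753


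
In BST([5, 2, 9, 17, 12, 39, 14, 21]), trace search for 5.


BST root = 5
Search for 5: compare at each node
Path: [5]


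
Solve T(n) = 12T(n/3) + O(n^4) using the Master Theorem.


a=12, b=3, c=4. log_3(12)=2.262 < c=4. Case 3: O(n^c) = O(n^4)
Complexity: O(n^4)


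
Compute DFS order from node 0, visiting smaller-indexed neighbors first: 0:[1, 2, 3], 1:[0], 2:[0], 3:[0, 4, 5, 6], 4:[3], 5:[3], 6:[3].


DFS stack-based: start with [0]
Visit order: [0, 1, 2, 3, 4, 5, 6]


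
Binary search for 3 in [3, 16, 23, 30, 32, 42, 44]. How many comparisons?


Search for 3:
[0,6] mid=3 arr[3]=30
[0,2] mid=1 arr[1]=16
[0,0] mid=0 arr[0]=3
Total: 3 comparisons


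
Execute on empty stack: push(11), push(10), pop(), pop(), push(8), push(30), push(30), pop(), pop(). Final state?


push(11) -> [11]
push(10) -> [11, 10]
pop() returns 10 -> [11]
pop() returns 11 -> []
push(8) -> [8]
push(30) -> [8, 30]
push(30) -> [8, 30, 30]
pop() returns 30 -> [8, 30]
pop() returns 30 -> [8]
Final stack (bottom to top): [8]


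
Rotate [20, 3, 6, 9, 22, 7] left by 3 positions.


Left rotate by 3: [9, 22, 7, 20, 3, 6]


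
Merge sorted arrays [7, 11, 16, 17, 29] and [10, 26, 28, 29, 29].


Compare heads, take smaller each step.
Merged: [7, 10, 11, 16, 17, 26, 28, 29, 29, 29]


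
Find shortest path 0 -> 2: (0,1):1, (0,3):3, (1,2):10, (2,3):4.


Dijkstra from 0:
Distances: {0: 0, 1: 1, 2: 7, 3: 3}
Shortest distance to 2 = 7, path = [0, 3, 2]


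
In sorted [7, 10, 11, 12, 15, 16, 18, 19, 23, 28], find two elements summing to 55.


Two pointers: lo=0, hi=9
No pair sums to 55


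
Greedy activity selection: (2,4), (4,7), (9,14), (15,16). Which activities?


Greedy: pick earliest-ending, then skip overlaps.
Selected (4 activities): [(2, 4), (4, 7), (9, 14), (15, 16)]


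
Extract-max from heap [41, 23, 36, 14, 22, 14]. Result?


Max = 41
Replace root with last, heapify down
Resulting heap: [36, 23, 14, 14, 22]


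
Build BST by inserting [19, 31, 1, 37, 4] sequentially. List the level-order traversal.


Root = 19; build tree by BST insertion.
Level-Order traversal: [19, 1, 31, 4, 37]


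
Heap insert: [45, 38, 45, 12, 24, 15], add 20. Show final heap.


Append 20: [45, 38, 45, 12, 24, 15, 20]
Bubble up: no swaps needed
Result: [45, 38, 45, 12, 24, 15, 20]


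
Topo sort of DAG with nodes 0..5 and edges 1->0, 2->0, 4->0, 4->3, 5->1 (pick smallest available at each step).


Kahn's algorithm, process smallest node first
Order: [2, 4, 3, 5, 1, 0]


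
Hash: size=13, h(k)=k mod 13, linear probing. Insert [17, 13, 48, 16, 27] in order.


Insertions: 17->slot 4; 13->slot 0; 48->slot 9; 16->slot 3; 27->slot 1
Table: [13, 27, None, 16, 17, None, None, None, None, 48, None, None, None]


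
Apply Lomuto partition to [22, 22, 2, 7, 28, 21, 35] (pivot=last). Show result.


Elements <= 35 go left of pivot.
Result: [22, 22, 2, 7, 28, 21, 35], pivot at index 6


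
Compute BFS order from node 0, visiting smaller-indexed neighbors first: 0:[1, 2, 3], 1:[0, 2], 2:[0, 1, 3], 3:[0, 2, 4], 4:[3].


BFS queue: start with [0]
Visit order: [0, 1, 2, 3, 4]


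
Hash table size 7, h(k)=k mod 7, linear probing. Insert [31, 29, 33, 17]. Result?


Insertions: 31->slot 3; 29->slot 1; 33->slot 5; 17->slot 4
Table: [None, 29, None, 31, 17, 33, None]


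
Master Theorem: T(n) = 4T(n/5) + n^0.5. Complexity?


a=4, b=5, c=0.5. log_5(4)=0.861 > c=0.5. Case 1: O(n^log_b(a)) = O(n^0.861)
Complexity: O(n^0.861)


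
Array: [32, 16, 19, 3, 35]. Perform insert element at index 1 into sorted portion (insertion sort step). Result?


After one pass: [16, 32, 19, 3, 35]


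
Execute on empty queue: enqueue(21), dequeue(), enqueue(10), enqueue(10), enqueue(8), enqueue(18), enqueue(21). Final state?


enqueue(21) -> [21]
dequeue() returns 21 -> []
enqueue(10) -> [10]
enqueue(10) -> [10, 10]
enqueue(8) -> [10, 10, 8]
enqueue(18) -> [10, 10, 8, 18]
enqueue(21) -> [10, 10, 8, 18, 21]
Final queue (front to back): [10, 10, 8, 18, 21]


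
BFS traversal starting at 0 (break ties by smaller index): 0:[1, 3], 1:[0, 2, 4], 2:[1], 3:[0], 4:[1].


BFS queue: start with [0]
Visit order: [0, 1, 3, 2, 4]


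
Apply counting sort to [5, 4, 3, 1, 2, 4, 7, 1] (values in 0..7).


Count array: [0, 2, 1, 1, 2, 1, 0, 1]
Reconstruct: [1, 1, 2, 3, 4, 4, 5, 7]


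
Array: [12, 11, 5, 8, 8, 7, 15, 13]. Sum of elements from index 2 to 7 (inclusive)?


Prefix sums: [0, 12, 23, 28, 36, 44, 51, 66, 79]
Sum[2..7] = prefix[8] - prefix[2] = 79 - 23 = 56


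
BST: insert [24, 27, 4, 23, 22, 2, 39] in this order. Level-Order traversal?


Root = 24; build tree by BST insertion.
Level-Order traversal: [24, 4, 27, 2, 23, 39, 22]


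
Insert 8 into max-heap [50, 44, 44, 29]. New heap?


Append 8: [50, 44, 44, 29, 8]
Bubble up: no swaps needed
Result: [50, 44, 44, 29, 8]


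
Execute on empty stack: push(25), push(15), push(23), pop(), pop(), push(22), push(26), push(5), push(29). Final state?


push(25) -> [25]
push(15) -> [25, 15]
push(23) -> [25, 15, 23]
pop() returns 23 -> [25, 15]
pop() returns 15 -> [25]
push(22) -> [25, 22]
push(26) -> [25, 22, 26]
push(5) -> [25, 22, 26, 5]
push(29) -> [25, 22, 26, 5, 29]
Final stack (bottom to top): [25, 22, 26, 5, 29]


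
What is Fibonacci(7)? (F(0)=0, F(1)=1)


F(n)=F(n-1)+F(n-2)
...F(5)=5, F(6)=8, F(7)=13


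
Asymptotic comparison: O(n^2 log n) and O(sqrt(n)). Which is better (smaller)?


sublinear grows slower than n^2 log n
O(sqrt(n)) is asymptotically smaller; O(n^2 log n) grows faster


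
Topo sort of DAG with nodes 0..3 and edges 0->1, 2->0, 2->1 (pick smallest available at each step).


Kahn's algorithm, process smallest node first
Order: [2, 0, 1, 3]


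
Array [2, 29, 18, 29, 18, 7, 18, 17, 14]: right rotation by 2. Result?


Right rotate by 2: [17, 14, 2, 29, 18, 29, 18, 7, 18]


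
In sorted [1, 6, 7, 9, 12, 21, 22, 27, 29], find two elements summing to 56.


Two pointers: lo=0, hi=8
Found pair: (27, 29) summing to 56


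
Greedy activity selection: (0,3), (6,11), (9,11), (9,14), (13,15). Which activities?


Greedy: pick earliest-ending, then skip overlaps.
Selected (3 activities): [(0, 3), (6, 11), (13, 15)]


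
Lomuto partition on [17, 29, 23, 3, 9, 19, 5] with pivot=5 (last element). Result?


Elements <= 5 go left of pivot.
Result: [3, 5, 23, 17, 9, 19, 29], pivot at index 1


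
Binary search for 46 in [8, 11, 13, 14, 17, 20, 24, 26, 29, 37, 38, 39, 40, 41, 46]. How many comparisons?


Search for 46:
[0,14] mid=7 arr[7]=26
[8,14] mid=11 arr[11]=39
[12,14] mid=13 arr[13]=41
[14,14] mid=14 arr[14]=46
Total: 4 comparisons


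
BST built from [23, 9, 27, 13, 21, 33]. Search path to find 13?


BST root = 23
Search for 13: compare at each node
Path: [23, 9, 13]


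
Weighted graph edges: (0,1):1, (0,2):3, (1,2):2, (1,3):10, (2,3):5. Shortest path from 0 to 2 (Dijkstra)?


Dijkstra from 0:
Distances: {0: 0, 1: 1, 2: 3, 3: 8}
Shortest distance to 2 = 3, path = [0, 2]


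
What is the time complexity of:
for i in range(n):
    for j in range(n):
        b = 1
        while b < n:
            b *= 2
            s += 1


Per nesting level: O(n) * O(n) * O(log n) = O(n^2 log n)
Complexity: O(n^2 log n)


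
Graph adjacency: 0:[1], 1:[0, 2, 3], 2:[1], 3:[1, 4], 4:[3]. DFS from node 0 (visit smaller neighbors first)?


DFS stack-based: start with [0]
Visit order: [0, 1, 2, 3, 4]


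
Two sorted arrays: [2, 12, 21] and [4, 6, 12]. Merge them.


Compare heads, take smaller each step.
Merged: [2, 4, 6, 12, 12, 21]


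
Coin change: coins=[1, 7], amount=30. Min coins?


dp[0]=0; dp[i]=1+min(dp[i-c] for c in coins)
...dp[25]=7, dp[26]=8, dp[27]=9, dp[28]=4, dp[29]=5, dp[30]=6
Minimum coins for 30 = 6


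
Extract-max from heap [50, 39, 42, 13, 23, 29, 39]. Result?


Max = 50
Replace root with last, heapify down
Resulting heap: [42, 39, 39, 13, 23, 29]


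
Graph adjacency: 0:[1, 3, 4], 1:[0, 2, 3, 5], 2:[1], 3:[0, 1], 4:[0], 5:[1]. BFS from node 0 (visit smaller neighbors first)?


BFS queue: start with [0]
Visit order: [0, 1, 3, 4, 2, 5]


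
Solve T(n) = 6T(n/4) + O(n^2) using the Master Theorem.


a=6, b=4, c=2. log_4(6)=1.292 < c=2. Case 3: O(n^c) = O(n^2)
Complexity: O(n^2)


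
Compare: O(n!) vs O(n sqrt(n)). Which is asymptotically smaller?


n^1.5 grows slower than factorial
O(n sqrt(n)) is asymptotically smaller; O(n!) grows faster


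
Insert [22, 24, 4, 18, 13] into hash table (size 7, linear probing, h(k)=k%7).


Insertions: 22->slot 1; 24->slot 3; 4->slot 4; 18->slot 5; 13->slot 6
Table: [None, 22, None, 24, 4, 18, 13]


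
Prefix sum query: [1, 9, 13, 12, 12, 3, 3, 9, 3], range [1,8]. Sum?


Prefix sums: [0, 1, 10, 23, 35, 47, 50, 53, 62, 65]
Sum[1..8] = prefix[9] - prefix[1] = 65 - 1 = 64


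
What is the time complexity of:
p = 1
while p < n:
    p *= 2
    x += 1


Per nesting level: O(log n) = O(log n)
Complexity: O(log n)


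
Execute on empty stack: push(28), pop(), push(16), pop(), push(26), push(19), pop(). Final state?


push(28) -> [28]
pop() returns 28 -> []
push(16) -> [16]
pop() returns 16 -> []
push(26) -> [26]
push(19) -> [26, 19]
pop() returns 19 -> [26]
Final stack (bottom to top): [26]


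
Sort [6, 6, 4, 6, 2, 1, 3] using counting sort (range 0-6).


Count array: [0, 1, 1, 1, 1, 0, 3]
Reconstruct: [1, 2, 3, 4, 6, 6, 6]


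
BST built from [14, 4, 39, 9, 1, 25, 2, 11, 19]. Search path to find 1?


BST root = 14
Search for 1: compare at each node
Path: [14, 4, 1]


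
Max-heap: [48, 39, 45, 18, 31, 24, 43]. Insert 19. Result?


Append 19: [48, 39, 45, 18, 31, 24, 43, 19]
Bubble up: swap idx 7(19) with idx 3(18)
Result: [48, 39, 45, 19, 31, 24, 43, 18]


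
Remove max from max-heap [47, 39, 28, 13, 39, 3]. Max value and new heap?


Max = 47
Replace root with last, heapify down
Resulting heap: [39, 39, 28, 13, 3]


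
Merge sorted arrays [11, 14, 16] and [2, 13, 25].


Compare heads, take smaller each step.
Merged: [2, 11, 13, 14, 16, 25]


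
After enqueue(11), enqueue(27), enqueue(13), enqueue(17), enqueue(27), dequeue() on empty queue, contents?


enqueue(11) -> [11]
enqueue(27) -> [11, 27]
enqueue(13) -> [11, 27, 13]
enqueue(17) -> [11, 27, 13, 17]
enqueue(27) -> [11, 27, 13, 17, 27]
dequeue() returns 11 -> [27, 13, 17, 27]
Final queue (front to back): [27, 13, 17, 27]


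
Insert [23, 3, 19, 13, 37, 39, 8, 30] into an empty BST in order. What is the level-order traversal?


Root = 23; build tree by BST insertion.
Level-Order traversal: [23, 3, 37, 19, 30, 39, 13, 8]


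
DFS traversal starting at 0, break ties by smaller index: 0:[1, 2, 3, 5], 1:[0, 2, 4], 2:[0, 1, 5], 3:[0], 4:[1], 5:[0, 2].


DFS stack-based: start with [0]
Visit order: [0, 1, 2, 5, 4, 3]


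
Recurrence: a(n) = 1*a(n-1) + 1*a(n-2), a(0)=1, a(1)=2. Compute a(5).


Build bottom-up:
...a(3)=5, a(4)=8, a(5)=1*8+1*5=13


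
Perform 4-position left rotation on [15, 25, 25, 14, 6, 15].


Left rotate by 4: [6, 15, 15, 25, 25, 14]


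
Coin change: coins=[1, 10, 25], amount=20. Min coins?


dp[0]=0; dp[i]=1+min(dp[i-c] for c in coins)
...dp[15]=6, dp[16]=7, dp[17]=8, dp[18]=9, dp[19]=10, dp[20]=2
Minimum coins for 20 = 2


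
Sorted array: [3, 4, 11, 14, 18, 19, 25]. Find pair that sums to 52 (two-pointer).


Two pointers: lo=0, hi=6
No pair sums to 52


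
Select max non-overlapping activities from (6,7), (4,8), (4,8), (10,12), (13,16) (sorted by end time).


Greedy: pick earliest-ending, then skip overlaps.
Selected (3 activities): [(6, 7), (10, 12), (13, 16)]


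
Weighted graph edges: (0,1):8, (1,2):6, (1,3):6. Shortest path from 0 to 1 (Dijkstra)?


Dijkstra from 0:
Distances: {0: 0, 1: 8, 2: 14, 3: 14}
Shortest distance to 1 = 8, path = [0, 1]


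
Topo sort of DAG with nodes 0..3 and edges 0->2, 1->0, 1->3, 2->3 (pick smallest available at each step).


Kahn's algorithm, process smallest node first
Order: [1, 0, 2, 3]


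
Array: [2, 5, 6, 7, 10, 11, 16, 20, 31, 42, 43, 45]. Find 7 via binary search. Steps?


Search for 7:
[0,11] mid=5 arr[5]=11
[0,4] mid=2 arr[2]=6
[3,4] mid=3 arr[3]=7
Total: 3 comparisons


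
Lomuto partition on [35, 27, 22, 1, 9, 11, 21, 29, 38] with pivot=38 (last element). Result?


Elements <= 38 go left of pivot.
Result: [35, 27, 22, 1, 9, 11, 21, 29, 38], pivot at index 8


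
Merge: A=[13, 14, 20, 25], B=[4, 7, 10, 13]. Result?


Compare heads, take smaller each step.
Merged: [4, 7, 10, 13, 13, 14, 20, 25]


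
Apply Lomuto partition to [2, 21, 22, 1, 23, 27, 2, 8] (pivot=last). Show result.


Elements <= 8 go left of pivot.
Result: [2, 1, 2, 8, 23, 27, 22, 21], pivot at index 3


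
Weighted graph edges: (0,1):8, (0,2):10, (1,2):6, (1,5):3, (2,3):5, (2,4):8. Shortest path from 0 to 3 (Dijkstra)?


Dijkstra from 0:
Distances: {0: 0, 1: 8, 2: 10, 3: 15, 4: 18, 5: 11}
Shortest distance to 3 = 15, path = [0, 2, 3]


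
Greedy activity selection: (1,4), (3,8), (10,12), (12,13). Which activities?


Greedy: pick earliest-ending, then skip overlaps.
Selected (3 activities): [(1, 4), (10, 12), (12, 13)]


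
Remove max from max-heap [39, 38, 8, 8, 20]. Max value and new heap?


Max = 39
Replace root with last, heapify down
Resulting heap: [38, 20, 8, 8]


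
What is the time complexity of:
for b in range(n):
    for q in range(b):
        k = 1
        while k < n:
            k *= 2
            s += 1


Per nesting level: O(n) * O(n) [triangular over b] * O(log n) = O(n^2 log n)
Complexity: O(n^2 log n)
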